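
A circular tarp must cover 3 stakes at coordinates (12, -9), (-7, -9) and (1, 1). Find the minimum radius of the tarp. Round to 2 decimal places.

Call the three points A, B, C in the order given.
Side lengths²: AB² = 361, AC² = 221, BC² = 164.
Since AB² = 361 < 221 + 164 = 385, the triangle is acute, so the smallest enclosing circle is the circumcircle.
Circumcentre = (2.5, -8.4), r² = 90.61.
r = √(90.61) ≈ 9.52.

9.52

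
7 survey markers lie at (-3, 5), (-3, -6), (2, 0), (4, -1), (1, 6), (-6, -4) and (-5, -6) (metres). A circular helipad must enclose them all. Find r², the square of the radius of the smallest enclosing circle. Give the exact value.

45

A smallest enclosing disk is always determined by at most three of the input points on its boundary.
The farthest pair is (1, 6)–(-5, -6) with squared distance 180. The circle on this segment as diameter has centre (-2, 0) and r² = 180/4 = 45.
Check (-3, 5): distance² to centre = 26 ≤ 45, so it lies inside.
All remaining points lie in this disk, and no smaller disk contains both endpoints, so this is the minimum enclosing circle.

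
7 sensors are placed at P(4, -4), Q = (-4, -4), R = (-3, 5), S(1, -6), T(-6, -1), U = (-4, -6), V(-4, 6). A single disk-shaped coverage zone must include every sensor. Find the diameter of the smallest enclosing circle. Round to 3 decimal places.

The minimum enclosing circle is determined by three boundary points: P, U, V.
Their circumcentre is (-1.25, 0) with r² = 43.5625.
The farthest remaining point S is at distance² 41.0625 ≤ 43.5625.
Diameter = 2r = 2√(43.5625) ≈ 13.200.

13.200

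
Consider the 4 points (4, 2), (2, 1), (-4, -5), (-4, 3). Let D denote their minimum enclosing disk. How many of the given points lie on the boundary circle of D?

The minimum enclosing circle of a finite set is fixed by two of the points (as a diameter) or three (as a circumcircle).
The minimum enclosing circle is determined by three boundary points: (4, 2), (-4, -5), (-4, 3).
Their circumcentre is (-0.4375, -1) with r² = 28.69140625.
The farthest remaining point (2, 1) is at distance² 9.94140625 ≤ 28.69140625.
The points at distance exactly r from the centre are (4, 2), (-4, -5), (-4, 3) — 3 points.

3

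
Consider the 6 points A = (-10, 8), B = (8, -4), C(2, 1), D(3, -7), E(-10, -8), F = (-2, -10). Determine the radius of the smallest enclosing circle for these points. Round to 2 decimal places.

11.08

The minimum enclosing circle of a finite set is fixed by two of the points (as a diameter) or three (as a circumcircle).
The minimum enclosing circle is determined by three boundary points: A, B, E.
Their circumcentre is (-7/3, 0) with r² = 1105/9.
The farthest remaining point F is at distance² 901/9 ≤ 1105/9.
r = √(1105/9) ≈ 11.08.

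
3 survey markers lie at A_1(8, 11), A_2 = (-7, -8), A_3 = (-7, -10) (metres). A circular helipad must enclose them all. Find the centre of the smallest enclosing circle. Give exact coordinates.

(0.5, 0.5)

Side lengths²: A_1A_2² = 586, A_1A_3² = 666, A_2A_3² = 4.
Since A_1A_3² = 666 ≥ 586 + 4 = 590, the angle opposite A_1A_3 is not acute, so the smallest enclosing circle has A_1A_3 as diameter.
Centre = midpoint of A_1A_3 = (0.5, 0.5), r² = 666/4 = 166.5.
Centre = (0.5, 0.5).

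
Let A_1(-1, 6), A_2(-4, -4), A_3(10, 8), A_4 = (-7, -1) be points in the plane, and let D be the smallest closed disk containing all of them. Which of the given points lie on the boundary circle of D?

A smallest enclosing disk is always determined by at most three of the input points on its boundary.
The farthest pair is A_3–A_4 with squared distance 370. The circle on this segment as diameter has centre (1.5, 3.5) and r² = 370/4 = 92.5.
Check A_1: distance² to centre = 12.5 ≤ 92.5, so it lies inside.
All remaining points lie in this disk, and no smaller disk contains both endpoints, so this is the minimum enclosing circle.
The points at distance exactly r from the centre are A_3, A_4 — 2 points.

A_3, A_4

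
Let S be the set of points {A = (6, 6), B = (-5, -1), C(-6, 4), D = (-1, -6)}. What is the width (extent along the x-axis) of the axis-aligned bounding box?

12

max x = 6, min x = -6, so width = 12.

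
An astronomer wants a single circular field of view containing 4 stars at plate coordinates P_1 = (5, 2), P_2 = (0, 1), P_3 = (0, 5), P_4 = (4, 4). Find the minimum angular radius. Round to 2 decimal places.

A smallest enclosing disk is always determined by at most three of the input points on its boundary.
The minimum enclosing circle is determined by three boundary points: P_1, P_2, P_3.
Their circumcentre is (2.2, 3) with r² = 8.84.
The farthest remaining point P_4 is at distance² 4.24 ≤ 8.84.
r = √(8.84) ≈ 2.97.

2.97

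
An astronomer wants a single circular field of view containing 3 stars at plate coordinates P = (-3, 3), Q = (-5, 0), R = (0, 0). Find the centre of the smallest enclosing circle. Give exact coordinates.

(-2.5, 0.5)

Side lengths²: PQ² = 13, PR² = 18, QR² = 25.
Since QR² = 25 < 18 + 13 = 31, the triangle is acute, so the smallest enclosing circle is the circumcircle.
Circumcentre = (-2.5, 0.5), r² = 6.5.
Centre = (-2.5, 0.5).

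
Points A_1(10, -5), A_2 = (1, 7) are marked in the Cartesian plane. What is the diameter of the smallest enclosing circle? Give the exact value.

The smallest circle enclosing two points has them as diameter endpoints.
Centre = midpoint = (5.5, 1); r² = |A_1A_2|²/4 = 225/4 = 56.25.
Diameter = 2r = 2√(56.25) = 15.

15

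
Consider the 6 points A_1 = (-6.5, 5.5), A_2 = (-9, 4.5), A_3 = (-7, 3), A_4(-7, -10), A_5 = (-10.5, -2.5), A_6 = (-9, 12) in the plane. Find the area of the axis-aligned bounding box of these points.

88

x ranges over [-10.5, -6.5], width 4.
y ranges over [-10, 12], height 22.
Area = 4 × 22 = 88.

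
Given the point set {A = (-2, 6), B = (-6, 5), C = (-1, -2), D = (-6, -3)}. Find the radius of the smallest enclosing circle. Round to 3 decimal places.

4.924

A smallest enclosing disk is always determined by at most three of the input points on its boundary.
The farthest pair is A–D with squared distance 97. The circle on this segment as diameter has centre (-4, 1.5) and r² = 97/4 = 24.25.
Check B: distance² to centre = 16.25 ≤ 24.25, so it lies inside.
All remaining points lie in this disk, and no smaller disk contains both endpoints, so this is the minimum enclosing circle.
r = √(24.25) ≈ 4.924.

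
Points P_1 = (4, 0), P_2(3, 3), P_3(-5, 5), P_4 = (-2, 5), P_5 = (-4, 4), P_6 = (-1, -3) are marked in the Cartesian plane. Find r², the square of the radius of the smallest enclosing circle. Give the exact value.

The minimum enclosing circle of a finite set is fixed by two of the points (as a diameter) or three (as a circumcircle).
The minimum enclosing circle is determined by three boundary points: P_1, P_3, P_6.
Their circumcentre is (-9/13, 28/13) with r² = 4505/169.
The farthest remaining point P_2 is at distance² 2425/169 ≤ 4505/169.

4505/169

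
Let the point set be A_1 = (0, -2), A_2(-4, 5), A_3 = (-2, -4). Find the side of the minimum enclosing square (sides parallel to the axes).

9

The bounding box has width 4 and height 9.
An axis-aligned square enclosing the set must have side ≥ max(width, height).
So the minimum side is max(4, 9) = 9.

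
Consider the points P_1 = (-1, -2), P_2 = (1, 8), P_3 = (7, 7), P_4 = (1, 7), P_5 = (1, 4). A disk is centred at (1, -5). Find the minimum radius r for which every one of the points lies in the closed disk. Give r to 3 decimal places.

The required radius is the distance from (1, -5) to the farthest point.
Squared distances: 13, 169, 180, 144, 81.
Maximum is 180, attained at P_3.
r = √180 ≈ 13.416.

13.416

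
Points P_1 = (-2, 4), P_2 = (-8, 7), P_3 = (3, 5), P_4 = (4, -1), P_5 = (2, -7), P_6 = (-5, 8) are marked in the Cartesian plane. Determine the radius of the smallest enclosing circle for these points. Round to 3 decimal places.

8.602

The farthest pair is P_2–P_5 with squared distance 296. The circle on this segment as diameter has centre (-3, 0) and r² = 296/4 = 74.
Check P_1: distance² to centre = 17 ≤ 74, so it lies inside.
All remaining points lie in this disk, and no smaller disk contains both endpoints, so this is the minimum enclosing circle.
r = √74 ≈ 8.602.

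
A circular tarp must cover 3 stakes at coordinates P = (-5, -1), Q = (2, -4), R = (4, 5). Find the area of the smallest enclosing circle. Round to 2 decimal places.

95.15

Side lengths²: PQ² = 58, PR² = 117, QR² = 85.
Since PR² = 117 < 85 + 58 = 143, the triangle is acute, so the smallest enclosing circle is the circumcircle.
Circumcentre = (3/46, 53/46), r² = 32045/1058.
Area = π·r² = π·32045/1058 ≈ 95.15.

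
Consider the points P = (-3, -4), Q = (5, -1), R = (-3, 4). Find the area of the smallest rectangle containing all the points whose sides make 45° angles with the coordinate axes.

71.5

In coordinates u = x + y, v = x − y the rectangle is axis-aligned; the map (x,y)→(u,v) scales areas by 2.
u-values: -7, 4, 1; range = 4 − (-7) = 11.
v-values: 1, 6, -7; range = 6 − (-7) = 13.
Area = (11 × 13) / 2 = 71.5.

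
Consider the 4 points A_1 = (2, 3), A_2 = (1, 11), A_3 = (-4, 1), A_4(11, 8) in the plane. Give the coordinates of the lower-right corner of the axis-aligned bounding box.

x-range [-4, 11], y-range [1, 11].
The lower-right corner is (11, 1).

(11, 1)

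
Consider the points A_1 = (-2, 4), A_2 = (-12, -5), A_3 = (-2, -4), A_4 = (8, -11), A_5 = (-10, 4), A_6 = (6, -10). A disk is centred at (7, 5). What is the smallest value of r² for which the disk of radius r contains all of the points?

The required radius is the distance from (7, 5) to the farthest point.
Squared distances: 82, 461, 162, 257, 290, 226.
Maximum is 461, attained at A_2.

461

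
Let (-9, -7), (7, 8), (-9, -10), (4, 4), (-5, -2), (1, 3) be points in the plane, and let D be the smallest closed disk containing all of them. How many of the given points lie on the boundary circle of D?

2

A smallest enclosing disk is always determined by at most three of the input points on its boundary.
The farthest pair is (7, 8)–(-9, -10) with squared distance 580. The circle on this segment as diameter has centre (-1, -1) and r² = 580/4 = 145.
Check (-9, -7): distance² to centre = 100 ≤ 145, so it lies inside.
All remaining points lie in this disk, and no smaller disk contains both endpoints, so this is the minimum enclosing circle.
The points at distance exactly r from the centre are (7, 8), (-9, -10) — 2 points.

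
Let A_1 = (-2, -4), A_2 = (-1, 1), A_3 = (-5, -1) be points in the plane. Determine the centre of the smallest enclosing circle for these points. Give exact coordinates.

(-7/3, -4/3)

Side lengths²: A_1A_2² = 26, A_1A_3² = 18, A_2A_3² = 20.
Since A_1A_2² = 26 < 20 + 18 = 38, the triangle is acute, so the smallest enclosing circle is the circumcircle.
Circumcentre = (-7/3, -4/3), r² = 65/9.
Centre = (-7/3, -4/3).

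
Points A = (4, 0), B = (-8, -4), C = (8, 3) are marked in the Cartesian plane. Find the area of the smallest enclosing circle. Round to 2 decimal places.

Side lengths²: AB² = 160, AC² = 25, BC² = 305.
Since BC² = 305 ≥ 160 + 25 = 185, the angle opposite BC is not acute, so the smallest enclosing circle has BC as diameter.
Centre = midpoint of BC = (0, -0.5), r² = 305/4 = 76.25.
Area = π·r² = π·76.25 ≈ 239.55.

239.55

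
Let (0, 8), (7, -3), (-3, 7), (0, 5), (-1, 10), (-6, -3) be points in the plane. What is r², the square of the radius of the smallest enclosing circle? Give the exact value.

22601/338

By Welzl's lemma the MEC is supported by two points (diametrically opposite) or three points (on a circumcircle).
The minimum enclosing circle is determined by three boundary points: (7, -3), (-1, 10), (-6, -3).
Their circumcentre is (0.5, 51/26) with r² = 22601/338.
The farthest remaining point (-3, 7) is at distance² 12721/338 ≤ 22601/338.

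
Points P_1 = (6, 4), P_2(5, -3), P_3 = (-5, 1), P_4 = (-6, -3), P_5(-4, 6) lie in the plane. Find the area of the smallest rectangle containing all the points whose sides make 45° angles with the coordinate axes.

In coordinates u = x + y, v = x − y the rectangle is axis-aligned; the map (x,y)→(u,v) scales areas by 2.
u-values: 10, 2, -4, -9, 2; range = 10 − (-9) = 19.
v-values: 2, 8, -6, -3, -10; range = 8 − (-10) = 18.
Area = (19 × 18) / 2 = 171.

171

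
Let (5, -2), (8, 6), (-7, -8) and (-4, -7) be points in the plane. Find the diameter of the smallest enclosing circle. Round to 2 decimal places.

A smallest enclosing disk is always determined by at most three of the input points on its boundary.
The farthest pair is (8, 6)–(-7, -8) with squared distance 421. The circle on this segment as diameter has centre (0.5, -1) and r² = 421/4 = 105.25.
Check (5, -2): distance² to centre = 21.25 ≤ 105.25, so it lies inside.
All remaining points lie in this disk, and no smaller disk contains both endpoints, so this is the minimum enclosing circle.
Diameter = 2r = 2√(105.25) ≈ 20.52.

20.52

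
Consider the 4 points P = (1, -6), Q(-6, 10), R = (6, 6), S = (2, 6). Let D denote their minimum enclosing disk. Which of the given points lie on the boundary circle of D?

The minimum enclosing circle of a finite set is fixed by two of the points (as a diameter) or three (as a circumcircle).
The minimum enclosing circle is determined by three boundary points: P, Q, R.
Their circumcentre is (-157/82, 185/82) with r² = 257725/3362.
The farthest remaining point S is at distance² 98645/3362 ≤ 257725/3362.
The points at distance exactly r from the centre are P, Q, R — 3 points.

P, Q, R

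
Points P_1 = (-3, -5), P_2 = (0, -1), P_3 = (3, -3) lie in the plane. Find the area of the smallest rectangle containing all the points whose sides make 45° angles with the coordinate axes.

In coordinates u = x + y, v = x − y the rectangle is axis-aligned; the map (x,y)→(u,v) scales areas by 2.
u-values: -8, -1, 0; range = 0 − (-8) = 8.
v-values: 2, 1, 6; range = 6 − 1 = 5.
Area = (8 × 5) / 2 = 20.

20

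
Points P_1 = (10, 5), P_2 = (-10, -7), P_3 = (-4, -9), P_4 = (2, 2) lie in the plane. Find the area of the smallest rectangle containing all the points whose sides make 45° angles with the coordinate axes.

128

In coordinates u = x + y, v = x − y the rectangle is axis-aligned; the map (x,y)→(u,v) scales areas by 2.
u-values: 15, -17, -13, 4; range = 15 − (-17) = 32.
v-values: 5, -3, 5, 0; range = 5 − (-3) = 8.
Area = (32 × 8) / 2 = 128.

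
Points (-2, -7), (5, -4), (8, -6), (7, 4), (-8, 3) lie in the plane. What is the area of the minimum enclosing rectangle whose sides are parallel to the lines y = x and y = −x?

In coordinates u = x + y, v = x − y the rectangle is axis-aligned; the map (x,y)→(u,v) scales areas by 2.
u-values: -9, 1, 2, 11, -5; range = 11 − (-9) = 20.
v-values: 5, 9, 14, 3, -11; range = 14 − (-11) = 25.
Area = (20 × 25) / 2 = 250.

250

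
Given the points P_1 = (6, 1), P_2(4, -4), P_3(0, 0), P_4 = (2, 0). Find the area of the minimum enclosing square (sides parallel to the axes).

36

The bounding box has width 6 and height 5.
An axis-aligned square enclosing the set must have side ≥ max(width, height).
So the minimum side is max(6, 5) = 6.
Area = 6² = 36.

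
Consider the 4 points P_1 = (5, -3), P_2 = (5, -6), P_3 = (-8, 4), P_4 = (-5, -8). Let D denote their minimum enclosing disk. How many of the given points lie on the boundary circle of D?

The minimum enclosing circle of a finite set is fixed by two of the points (as a diameter) or three (as a circumcircle).
The farthest pair is P_2–P_3 with squared distance 269. The circle on this segment as diameter has centre (-1.5, -1) and r² = 269/4 = 67.25.
Check P_1: distance² to centre = 46.25 ≤ 67.25, so it lies inside.
All remaining points lie in this disk, and no smaller disk contains both endpoints, so this is the minimum enclosing circle.
The points at distance exactly r from the centre are P_2, P_3 — 2 points.

2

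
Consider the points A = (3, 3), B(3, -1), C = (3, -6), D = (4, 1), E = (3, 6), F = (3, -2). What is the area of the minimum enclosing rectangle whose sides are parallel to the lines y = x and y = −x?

In coordinates u = x + y, v = x − y the rectangle is axis-aligned; the map (x,y)→(u,v) scales areas by 2.
u-values: 6, 2, -3, 5, 9, 1; range = 9 − (-3) = 12.
v-values: 0, 4, 9, 3, -3, 5; range = 9 − (-3) = 12.
Area = (12 × 12) / 2 = 72.

72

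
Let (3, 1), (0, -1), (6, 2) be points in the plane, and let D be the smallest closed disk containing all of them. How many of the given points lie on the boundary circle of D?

2

Call the three points A, B, C in the order given.
Side lengths²: AB² = 13, AC² = 10, BC² = 45.
Since BC² = 45 ≥ 13 + 10 = 23, the angle opposite BC is not acute, so the smallest enclosing circle has BC as diameter.
Centre = midpoint of BC = (3, 0.5), r² = 45/4 = 11.25.
The points at distance exactly r from the centre are (0, -1), (6, 2) — 2 points.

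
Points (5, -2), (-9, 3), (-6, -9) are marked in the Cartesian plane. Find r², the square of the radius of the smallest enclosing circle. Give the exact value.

Call the three points A, B, C in the order given.
Side lengths²: AB² = 221, AC² = 170, BC² = 153.
Since AB² = 221 < 170 + 153 = 323, the triangle is acute, so the smallest enclosing circle is the circumcircle.
Circumcentre = (-17/6, -11/6), r² = 1105/18.

1105/18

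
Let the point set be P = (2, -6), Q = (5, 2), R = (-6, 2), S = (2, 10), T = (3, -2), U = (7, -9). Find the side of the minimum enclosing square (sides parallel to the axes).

19

The bounding box has width 13 and height 19.
An axis-aligned square enclosing the set must have side ≥ max(width, height).
So the minimum side is max(13, 19) = 19.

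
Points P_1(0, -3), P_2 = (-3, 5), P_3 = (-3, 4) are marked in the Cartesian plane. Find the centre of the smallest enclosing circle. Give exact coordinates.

Side lengths²: P_1P_2² = 73, P_1P_3² = 58, P_2P_3² = 1.
Since P_1P_2² = 73 ≥ 58 + 1 = 59, the angle opposite P_1P_2 is not acute, so the smallest enclosing circle has P_1P_2 as diameter.
Centre = midpoint of P_1P_2 = (-1.5, 1), r² = 73/4 = 18.25.
Centre = (-1.5, 1).

(-1.5, 1)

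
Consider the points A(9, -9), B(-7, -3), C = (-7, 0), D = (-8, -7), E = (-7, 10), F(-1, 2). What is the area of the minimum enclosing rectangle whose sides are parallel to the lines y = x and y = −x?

In coordinates u = x + y, v = x − y the rectangle is axis-aligned; the map (x,y)→(u,v) scales areas by 2.
u-values: 0, -10, -7, -15, 3, 1; range = 3 − (-15) = 18.
v-values: 18, -4, -7, -1, -17, -3; range = 18 − (-17) = 35.
Area = (18 × 35) / 2 = 315.

315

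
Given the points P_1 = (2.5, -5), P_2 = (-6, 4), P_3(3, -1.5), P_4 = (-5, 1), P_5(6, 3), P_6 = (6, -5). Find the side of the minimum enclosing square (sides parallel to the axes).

The bounding box has width 12 and height 9.
An axis-aligned square enclosing the set must have side ≥ max(width, height).
So the minimum side is max(12, 9) = 12.

12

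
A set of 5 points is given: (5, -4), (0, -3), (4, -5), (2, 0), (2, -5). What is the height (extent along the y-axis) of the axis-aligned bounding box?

max y = 0, min y = -5, so height = 5.

5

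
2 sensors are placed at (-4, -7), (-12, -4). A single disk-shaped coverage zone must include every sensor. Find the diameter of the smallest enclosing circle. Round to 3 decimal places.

8.544

The smallest circle enclosing two points has them as diameter endpoints.
Centre = midpoint = (-8, -5.5); r² = |(-4, -7)−(-12, -4)|²/4 = 73/4 = 18.25.
Diameter = 2r = 2√(18.25) ≈ 8.544.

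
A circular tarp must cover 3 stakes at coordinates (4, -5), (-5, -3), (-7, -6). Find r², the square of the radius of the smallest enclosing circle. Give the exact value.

30.5

Call the three points A, B, C in the order given.
Side lengths²: AB² = 85, AC² = 122, BC² = 13.
Since AC² = 122 ≥ 85 + 13 = 98, the angle opposite AC is not acute, so the smallest enclosing circle has AC as diameter.
Centre = midpoint of AC = (-1.5, -5.5), r² = 122/4 = 30.5.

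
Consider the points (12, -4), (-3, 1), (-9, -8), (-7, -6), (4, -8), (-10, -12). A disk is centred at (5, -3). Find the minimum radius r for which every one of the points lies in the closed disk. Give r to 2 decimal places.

17.49

The required radius is the distance from (5, -3) to the farthest point.
Squared distances: 50, 80, 221, 153, 26, 306.
Maximum is 306, attained at (-10, -12).
r = √306 ≈ 17.49.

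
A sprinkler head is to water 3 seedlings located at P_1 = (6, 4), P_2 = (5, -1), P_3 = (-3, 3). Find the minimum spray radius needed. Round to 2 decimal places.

Side lengths²: P_1P_2² = 26, P_1P_3² = 82, P_2P_3² = 80.
Since P_1P_3² = 82 < 80 + 26 = 106, the triangle is acute, so the smallest enclosing circle is the circumcircle.
Circumcentre = (18/11, 25/11), r² = 2665/121.
r = √(2665/121) ≈ 4.69.

4.69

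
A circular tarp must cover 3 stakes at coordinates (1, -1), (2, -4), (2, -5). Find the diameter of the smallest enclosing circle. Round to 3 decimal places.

Call the three points A, B, C in the order given.
Side lengths²: AB² = 10, AC² = 17, BC² = 1.
Since AC² = 17 ≥ 10 + 1 = 11, the angle opposite AC is not acute, so the smallest enclosing circle has AC as diameter.
Centre = midpoint of AC = (1.5, -3), r² = 17/4 = 4.25.
Diameter = 2r = 2√(4.25) ≈ 4.123.

4.123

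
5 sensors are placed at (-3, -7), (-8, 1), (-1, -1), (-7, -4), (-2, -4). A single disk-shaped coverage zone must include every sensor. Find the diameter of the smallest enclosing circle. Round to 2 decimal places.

9.44

The minimum enclosing circle is determined by three boundary points: (-3, -7), (-8, 1), (-1, -1).
Their circumcentre is (-245/46, -133/46) with r² = 23585/1058.
The farthest remaining point (-2, -4) is at distance² 13005/1058 ≤ 23585/1058.
Diameter = 2r = 2√(23585/1058) ≈ 9.44.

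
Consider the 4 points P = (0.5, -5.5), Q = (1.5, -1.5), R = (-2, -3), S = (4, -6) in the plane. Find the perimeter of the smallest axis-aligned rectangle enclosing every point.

21

Width = max x − min x = 4 − (-2) = 6.
Height = max y − min y = -1.5 − (-6) = 4.5.
Perimeter = 2(6 + 4.5) = 21.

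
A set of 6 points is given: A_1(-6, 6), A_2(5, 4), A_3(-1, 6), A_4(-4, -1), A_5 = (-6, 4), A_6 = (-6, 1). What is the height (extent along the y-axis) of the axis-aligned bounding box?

max y = 6, min y = -1, so height = 7.

7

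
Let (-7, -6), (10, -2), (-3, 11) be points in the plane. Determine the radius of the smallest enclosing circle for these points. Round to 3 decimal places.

Call the three points A, B, C in the order given.
Side lengths²: AB² = 305, AC² = 305, BC² = 338.
Since BC² = 338 < 305 + 305 = 610, the triangle is acute, so the smallest enclosing circle is the circumcircle.
Circumcentre = (11/42, 53/42), r² = 93025/882.
r = √(93025/882) ≈ 10.270.

10.270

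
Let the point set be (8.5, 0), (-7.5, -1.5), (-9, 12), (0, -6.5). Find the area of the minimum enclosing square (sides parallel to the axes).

The bounding box has width 17.5 and height 18.5.
An axis-aligned square enclosing the set must have side ≥ max(width, height).
So the minimum side is max(17.5, 18.5) = 18.5.
Area = 18.5² = 342.25.

342.25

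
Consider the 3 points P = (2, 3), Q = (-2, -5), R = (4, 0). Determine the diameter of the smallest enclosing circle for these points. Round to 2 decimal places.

8.94

Side lengths²: PQ² = 80, PR² = 13, QR² = 61.
Since PQ² = 80 ≥ 61 + 13 = 74, the angle opposite PQ is not acute, so the smallest enclosing circle has PQ as diameter.
Centre = midpoint of PQ = (0, -1), r² = 80/4 = 20.
Diameter = 2r = 2√20 ≈ 8.94.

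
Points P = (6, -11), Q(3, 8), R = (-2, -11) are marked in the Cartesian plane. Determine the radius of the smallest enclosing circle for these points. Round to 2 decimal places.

Side lengths²: PQ² = 370, PR² = 64, QR² = 386.
Since QR² = 386 < 370 + 64 = 434, the triangle is acute, so the smallest enclosing circle is the circumcircle.
Circumcentre = (2, -36/19), r² = 35705/361.
r = √(35705/361) ≈ 9.95.

9.95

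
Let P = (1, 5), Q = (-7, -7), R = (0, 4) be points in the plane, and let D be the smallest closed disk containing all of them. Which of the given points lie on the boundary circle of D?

P, Q

Side lengths²: PQ² = 208, PR² = 2, QR² = 170.
Since PQ² = 208 ≥ 170 + 2 = 172, the angle opposite PQ is not acute, so the smallest enclosing circle has PQ as diameter.
Centre = midpoint of PQ = (-3, -1), r² = 208/4 = 52.
The points at distance exactly r from the centre are P, Q — 2 points.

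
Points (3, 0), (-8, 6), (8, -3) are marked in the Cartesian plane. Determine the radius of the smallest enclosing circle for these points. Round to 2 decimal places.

Call the three points A, B, C in the order given.
Side lengths²: AB² = 157, AC² = 34, BC² = 337.
Since BC² = 337 ≥ 157 + 34 = 191, the angle opposite BC is not acute, so the smallest enclosing circle has BC as diameter.
Centre = midpoint of BC = (0, 1.5), r² = 337/4 = 84.25.
r = √(84.25) ≈ 9.18.

9.18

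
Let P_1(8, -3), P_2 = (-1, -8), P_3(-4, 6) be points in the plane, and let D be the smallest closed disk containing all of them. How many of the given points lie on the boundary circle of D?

Side lengths²: P_1P_2² = 106, P_1P_3² = 225, P_2P_3² = 205.
Since P_1P_3² = 225 < 205 + 106 = 311, the triangle is acute, so the smallest enclosing circle is the circumcircle.
Circumcentre = (59/94, -31/94), r² = 271625/4418.
The points at distance exactly r from the centre are P_1, P_2, P_3 — 3 points.

3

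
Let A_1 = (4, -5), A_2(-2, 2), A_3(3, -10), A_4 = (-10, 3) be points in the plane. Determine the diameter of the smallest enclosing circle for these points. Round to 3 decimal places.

The farthest pair is A_3–A_4 with squared distance 338. The circle on this segment as diameter has centre (-3.5, -3.5) and r² = 338/4 = 84.5.
Check A_1: distance² to centre = 58.5 ≤ 84.5, so it lies inside.
All remaining points lie in this disk, and no smaller disk contains both endpoints, so this is the minimum enclosing circle.
Diameter = 2r = 2√(84.5) ≈ 18.385.

18.385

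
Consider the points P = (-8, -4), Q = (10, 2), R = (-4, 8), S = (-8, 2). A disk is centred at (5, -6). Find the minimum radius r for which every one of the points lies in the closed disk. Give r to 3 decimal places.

16.643

The required radius is the distance from (5, -6) to the farthest point.
Squared distances: 173, 89, 277, 233.
Maximum is 277, attained at R.
r = √277 ≈ 16.643.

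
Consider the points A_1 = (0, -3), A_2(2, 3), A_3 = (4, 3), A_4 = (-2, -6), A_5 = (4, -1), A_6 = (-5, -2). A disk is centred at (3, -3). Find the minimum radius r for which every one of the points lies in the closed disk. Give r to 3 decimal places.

The required radius is the distance from (3, -3) to the farthest point.
Squared distances: 9, 37, 37, 34, 5, 65.
Maximum is 65, attained at A_6.
r = √65 ≈ 8.062.

8.062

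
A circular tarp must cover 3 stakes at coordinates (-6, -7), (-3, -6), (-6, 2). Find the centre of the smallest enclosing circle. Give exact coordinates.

(-35/6, -2.5)

Call the three points A, B, C in the order given.
Side lengths²: AB² = 10, AC² = 81, BC² = 73.
Since AC² = 81 < 73 + 10 = 83, the triangle is acute, so the smallest enclosing circle is the circumcircle.
Circumcentre = (-35/6, -2.5), r² = 365/18.
Centre = (-35/6, -2.5).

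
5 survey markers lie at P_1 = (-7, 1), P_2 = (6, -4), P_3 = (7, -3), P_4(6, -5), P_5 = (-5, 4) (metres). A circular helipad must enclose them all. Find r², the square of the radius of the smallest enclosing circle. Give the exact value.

53

The farthest pair is P_1–P_3 with squared distance 212. The circle on this segment as diameter has centre (0, -1) and r² = 212/4 = 53.
Check P_2: distance² to centre = 45 ≤ 53, so it lies inside.
All remaining points lie in this disk, and no smaller disk contains both endpoints, so this is the minimum enclosing circle.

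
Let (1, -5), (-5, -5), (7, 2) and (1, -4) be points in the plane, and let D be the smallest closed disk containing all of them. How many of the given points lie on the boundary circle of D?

The minimum enclosing circle of a finite set is fixed by two of the points (as a diameter) or three (as a circumcircle).
The farthest pair is (-5, -5)–(7, 2) with squared distance 193. The circle on this segment as diameter has centre (1, -1.5) and r² = 193/4 = 48.25.
Check (1, -5): distance² to centre = 12.25 ≤ 48.25, so it lies inside.
All remaining points lie in this disk, and no smaller disk contains both endpoints, so this is the minimum enclosing circle.
The points at distance exactly r from the centre are (-5, -5), (7, 2) — 2 points.

2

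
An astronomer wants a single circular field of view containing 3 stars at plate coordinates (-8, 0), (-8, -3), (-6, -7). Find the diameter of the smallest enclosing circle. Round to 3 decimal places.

Call the three points A, B, C in the order given.
Side lengths²: AB² = 9, AC² = 53, BC² = 20.
Since AC² = 53 ≥ 20 + 9 = 29, the angle opposite AC is not acute, so the smallest enclosing circle has AC as diameter.
Centre = midpoint of AC = (-7, -3.5), r² = 53/4 = 13.25.
Diameter = 2r = 2√(13.25) ≈ 7.280.

7.280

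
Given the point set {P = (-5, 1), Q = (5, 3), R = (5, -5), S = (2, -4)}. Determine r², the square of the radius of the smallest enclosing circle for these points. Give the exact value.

35.36

A smallest enclosing disk is always determined by at most three of the input points on its boundary.
The minimum enclosing circle is determined by three boundary points: P, Q, R.
Their circumcentre is (0.6, -1) with r² = 35.36.
The farthest remaining point S is at distance² 10.96 ≤ 35.36.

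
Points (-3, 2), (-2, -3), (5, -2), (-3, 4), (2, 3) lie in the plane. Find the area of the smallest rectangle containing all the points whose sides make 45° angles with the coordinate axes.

In coordinates u = x + y, v = x − y the rectangle is axis-aligned; the map (x,y)→(u,v) scales areas by 2.
u-values: -1, -5, 3, 1, 5; range = 5 − (-5) = 10.
v-values: -5, 1, 7, -7, -1; range = 7 − (-7) = 14.
Area = (10 × 14) / 2 = 70.

70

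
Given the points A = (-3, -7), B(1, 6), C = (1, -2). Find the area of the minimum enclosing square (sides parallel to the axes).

The bounding box has width 4 and height 13.
An axis-aligned square enclosing the set must have side ≥ max(width, height).
So the minimum side is max(4, 13) = 13.
Area = 13² = 169.

169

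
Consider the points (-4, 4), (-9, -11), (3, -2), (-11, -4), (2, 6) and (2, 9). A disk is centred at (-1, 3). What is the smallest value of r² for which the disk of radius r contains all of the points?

The required radius is the distance from (-1, 3) to the farthest point.
Squared distances: 10, 260, 41, 149, 18, 45.
Maximum is 260, attained at (-9, -11).

260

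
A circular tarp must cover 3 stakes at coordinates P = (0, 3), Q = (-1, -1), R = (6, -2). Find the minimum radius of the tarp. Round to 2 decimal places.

3.93

Side lengths²: PQ² = 17, PR² = 61, QR² = 50.
Since PR² = 61 < 50 + 17 = 67, the triangle is acute, so the smallest enclosing circle is the circumcircle.
Circumcentre = (159/58, 11/58), r² = 25925/1682.
r = √(25925/1682) ≈ 3.93.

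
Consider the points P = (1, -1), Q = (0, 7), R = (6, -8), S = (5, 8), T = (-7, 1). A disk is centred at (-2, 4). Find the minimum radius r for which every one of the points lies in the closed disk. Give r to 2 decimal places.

14.42

The required radius is the distance from (-2, 4) to the farthest point.
Squared distances: 34, 13, 208, 65, 34.
Maximum is 208, attained at R.
r = √208 ≈ 14.42.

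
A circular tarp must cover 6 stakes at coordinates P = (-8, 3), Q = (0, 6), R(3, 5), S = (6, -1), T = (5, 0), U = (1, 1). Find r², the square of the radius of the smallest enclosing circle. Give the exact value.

53

The farthest pair is P–S with squared distance 212. The circle on this segment as diameter has centre (-1, 1) and r² = 212/4 = 53.
Check Q: distance² to centre = 26 ≤ 53, so it lies inside.
All remaining points lie in this disk, and no smaller disk contains both endpoints, so this is the minimum enclosing circle.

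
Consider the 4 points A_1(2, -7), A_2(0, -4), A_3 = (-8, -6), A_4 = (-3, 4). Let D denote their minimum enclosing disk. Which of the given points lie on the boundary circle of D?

By Welzl's lemma the MEC is supported by two points (diametrically opposite) or three points (on a circumcircle).
The minimum enclosing circle is determined by three boundary points: A_1, A_3, A_4.
Their circumcentre is (-109/42, -103/42) with r² = 36865/882.
The farthest remaining point A_2 is at distance² 8053/882 ≤ 36865/882.
The points at distance exactly r from the centre are A_1, A_3, A_4 — 3 points.

A_1, A_3, A_4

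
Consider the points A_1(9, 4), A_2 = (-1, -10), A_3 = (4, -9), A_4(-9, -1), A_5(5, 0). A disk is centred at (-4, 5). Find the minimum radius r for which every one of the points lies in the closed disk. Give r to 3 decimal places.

The required radius is the distance from (-4, 5) to the farthest point.
Squared distances: 170, 234, 260, 61, 106.
Maximum is 260, attained at A_3.
r = √260 ≈ 16.125.

16.125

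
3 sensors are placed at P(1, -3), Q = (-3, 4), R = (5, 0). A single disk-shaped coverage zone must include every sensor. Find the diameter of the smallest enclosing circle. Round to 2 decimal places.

Side lengths²: PQ² = 65, PR² = 25, QR² = 80.
Since QR² = 80 < 65 + 25 = 90, the triangle is acute, so the smallest enclosing circle is the circumcircle.
Circumcentre = (0.75, 1.5), r² = 20.3125.
Diameter = 2r = 2√(20.3125) ≈ 9.01.

9.01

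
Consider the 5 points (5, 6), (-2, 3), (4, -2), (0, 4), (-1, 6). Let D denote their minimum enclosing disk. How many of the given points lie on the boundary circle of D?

By Welzl's lemma the MEC is supported by two points (diametrically opposite) or three points (on a circumcircle).
The minimum enclosing circle is determined by three boundary points: (5, 6), (4, -2), (-1, 6).
Their circumcentre is (2, 2.3125) with r² = 22.59765625.
The farthest remaining point (-2, 3) is at distance² 16.47265625 ≤ 22.59765625.
The points at distance exactly r from the centre are (5, 6), (4, -2), (-1, 6) — 3 points.

3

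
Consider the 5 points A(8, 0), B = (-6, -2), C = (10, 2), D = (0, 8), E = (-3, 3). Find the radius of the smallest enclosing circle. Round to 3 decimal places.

By Welzl's lemma the MEC is supported by two points (diametrically opposite) or three points (on a circumcircle).
The farthest pair is B–C with squared distance 272. The circle on this segment as diameter has centre (2, 0) and r² = 272/4 = 68.
Check A: distance² to centre = 36 ≤ 68, so it lies inside.
All remaining points lie in this disk, and no smaller disk contains both endpoints, so this is the minimum enclosing circle.
r = √68 ≈ 8.246.

8.246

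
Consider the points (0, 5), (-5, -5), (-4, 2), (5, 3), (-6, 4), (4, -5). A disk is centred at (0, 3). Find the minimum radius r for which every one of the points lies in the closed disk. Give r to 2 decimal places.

The required radius is the distance from (0, 3) to the farthest point.
Squared distances: 4, 89, 17, 25, 37, 80.
Maximum is 89, attained at (-5, -5).
r = √89 ≈ 9.43.

9.43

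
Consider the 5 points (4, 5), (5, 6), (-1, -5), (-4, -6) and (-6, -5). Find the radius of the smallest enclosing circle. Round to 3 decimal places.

7.778

The minimum enclosing circle of a finite set is fixed by two of the points (as a diameter) or three (as a circumcircle).
The farthest pair is (5, 6)–(-6, -5) with squared distance 242. The circle on this segment as diameter has centre (-0.5, 0.5) and r² = 242/4 = 60.5.
Check (4, 5): distance² to centre = 40.5 ≤ 60.5, so it lies inside.
All remaining points lie in this disk, and no smaller disk contains both endpoints, so this is the minimum enclosing circle.
r = √(60.5) ≈ 7.778.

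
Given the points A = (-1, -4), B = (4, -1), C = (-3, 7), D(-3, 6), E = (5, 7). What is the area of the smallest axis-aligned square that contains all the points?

121

The bounding box has width 8 and height 11.
An axis-aligned square enclosing the set must have side ≥ max(width, height).
So the minimum side is max(8, 11) = 11.
Area = 11² = 121.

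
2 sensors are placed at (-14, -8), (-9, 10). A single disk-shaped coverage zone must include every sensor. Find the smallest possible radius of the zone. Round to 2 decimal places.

The smallest circle enclosing two points has them as diameter endpoints.
Centre = midpoint = (-11.5, 1); r² = |(-14, -8)−(-9, 10)|²/4 = 349/4 = 87.25.
r = √(87.25) ≈ 9.34.

9.34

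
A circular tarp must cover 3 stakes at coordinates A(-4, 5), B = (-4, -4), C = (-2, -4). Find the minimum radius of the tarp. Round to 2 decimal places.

Side lengths²: AB² = 81, AC² = 85, BC² = 4.
Since AC² = 85 ≥ 81 + 4 = 85, the angle opposite AC is not acute, so the smallest enclosing circle has AC as diameter.
Centre = midpoint of AC = (-3, 0.5), r² = 85/4 = 21.25.
r = √(21.25) ≈ 4.61.

4.61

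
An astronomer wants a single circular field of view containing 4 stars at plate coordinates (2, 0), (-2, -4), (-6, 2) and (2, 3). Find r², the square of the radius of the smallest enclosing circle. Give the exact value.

The minimum enclosing circle of a finite set is fixed by two of the points (as a diameter) or three (as a circumcircle).
The minimum enclosing circle is determined by three boundary points: (-2, -4), (-6, 2), (2, 3).
Their circumcentre is (-1.75, 0.5) with r² = 20.3125.
The farthest remaining point (2, 0) is at distance² 14.3125 ≤ 20.3125.

20.3125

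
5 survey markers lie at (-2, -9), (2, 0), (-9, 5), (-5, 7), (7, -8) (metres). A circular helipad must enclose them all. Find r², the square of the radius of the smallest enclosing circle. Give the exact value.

106.25

The farthest pair is (-9, 5)–(7, -8) with squared distance 425. The circle on this segment as diameter has centre (-1, -1.5) and r² = 425/4 = 106.25.
Check (-2, -9): distance² to centre = 57.25 ≤ 106.25, so it lies inside.
All remaining points lie in this disk, and no smaller disk contains both endpoints, so this is the minimum enclosing circle.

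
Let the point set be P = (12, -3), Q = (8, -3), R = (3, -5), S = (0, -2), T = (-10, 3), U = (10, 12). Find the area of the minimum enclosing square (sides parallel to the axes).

The bounding box has width 22 and height 17.
An axis-aligned square enclosing the set must have side ≥ max(width, height).
So the minimum side is max(22, 17) = 22.
Area = 22² = 484.

484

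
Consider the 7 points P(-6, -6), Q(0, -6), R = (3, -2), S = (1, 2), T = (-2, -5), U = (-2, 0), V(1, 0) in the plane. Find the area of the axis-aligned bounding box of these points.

72

x ranges over [-6, 3], width 9.
y ranges over [-6, 2], height 8.
Area = 9 × 8 = 72.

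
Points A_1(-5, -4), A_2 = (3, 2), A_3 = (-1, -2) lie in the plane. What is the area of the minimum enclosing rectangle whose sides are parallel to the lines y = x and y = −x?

14

In coordinates u = x + y, v = x − y the rectangle is axis-aligned; the map (x,y)→(u,v) scales areas by 2.
u-values: -9, 5, -3; range = 5 − (-9) = 14.
v-values: -1, 1, 1; range = 1 − (-1) = 2.
Area = (14 × 2) / 2 = 14.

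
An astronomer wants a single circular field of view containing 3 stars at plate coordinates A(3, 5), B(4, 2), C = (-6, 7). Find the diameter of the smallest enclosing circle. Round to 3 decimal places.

Side lengths²: AB² = 10, AC² = 85, BC² = 125.
Since BC² = 125 ≥ 85 + 10 = 95, the angle opposite BC is not acute, so the smallest enclosing circle has BC as diameter.
Centre = midpoint of BC = (-1, 4.5), r² = 125/4 = 31.25.
Diameter = 2r = 2√(31.25) ≈ 11.180.

11.180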